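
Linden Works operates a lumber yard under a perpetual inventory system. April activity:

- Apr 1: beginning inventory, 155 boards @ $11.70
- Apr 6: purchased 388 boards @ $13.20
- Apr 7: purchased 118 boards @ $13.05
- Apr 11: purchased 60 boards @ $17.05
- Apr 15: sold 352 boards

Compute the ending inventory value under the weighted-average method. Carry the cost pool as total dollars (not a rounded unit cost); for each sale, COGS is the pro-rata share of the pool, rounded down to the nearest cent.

After Apr 1: 155 on hand, pool $1,813.50 (≈ $11.7000 each)
After Apr 6: 543 on hand, pool $6,935.10 (≈ $12.7718 each)
After Apr 7: 661 on hand, pool $8,475.00 (≈ $12.8215 each)
After Apr 11: 721 on hand, pool $9,498.00 (≈ $13.1734 each)
Apr 15, sell 352: 352/721 × $9,498.00 → $4,637.02
Ending inventory (cost pool remaining) = $4,860.98
Check: goods available $9,498.00 = COGS $4,637.02 + ending $4,860.98

Ending inventory = $4,860.98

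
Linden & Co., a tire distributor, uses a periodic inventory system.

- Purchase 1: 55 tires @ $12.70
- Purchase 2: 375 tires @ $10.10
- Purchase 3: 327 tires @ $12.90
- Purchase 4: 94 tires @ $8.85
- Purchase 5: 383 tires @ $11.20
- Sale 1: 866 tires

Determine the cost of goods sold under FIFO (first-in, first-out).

Sale 1 (866) [FIFO — oldest first]: 55 @ $12.70 + 375 @ $10.10 + 327 @ $12.90 + 94 @ $8.85 + 15 @ $11.20 = $9,704.20
Ending inventory: 368 @ $11.20 = $4,121.60

COGS = $9,704.20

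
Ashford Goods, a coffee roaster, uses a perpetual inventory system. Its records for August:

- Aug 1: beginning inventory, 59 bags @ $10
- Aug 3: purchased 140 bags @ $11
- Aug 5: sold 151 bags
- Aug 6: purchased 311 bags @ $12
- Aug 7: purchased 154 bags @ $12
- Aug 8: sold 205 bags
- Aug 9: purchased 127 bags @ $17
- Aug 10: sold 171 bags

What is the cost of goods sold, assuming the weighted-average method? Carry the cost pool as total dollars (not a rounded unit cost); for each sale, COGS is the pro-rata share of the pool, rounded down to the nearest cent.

COGS = $6,338.29

After Aug 1: 59 on hand, pool $590.00 (≈ $10.0000 each)
After Aug 3: 199 on hand, pool $2,130.00 (≈ $10.7035 each)
Aug 5, sell 151: 151/199 × $2,130.00 → $1,616.23
After Aug 6: 359 on hand, pool $4,245.77 (≈ $11.8267 each)
After Aug 7: 513 on hand, pool $6,093.77 (≈ $11.8787 each)
Aug 8, sell 205: 205/513 × $6,093.77 → $2,435.13
After Aug 9: 435 on hand, pool $5,817.64 (≈ $13.3739 each)
Aug 10, sell 171: 171/435 × $5,817.64 → $2,286.93
Total COGS = $1,616.23 + $2,435.13 + $2,286.93 = $6,338.29
Ending inventory (cost pool remaining) = $3,530.71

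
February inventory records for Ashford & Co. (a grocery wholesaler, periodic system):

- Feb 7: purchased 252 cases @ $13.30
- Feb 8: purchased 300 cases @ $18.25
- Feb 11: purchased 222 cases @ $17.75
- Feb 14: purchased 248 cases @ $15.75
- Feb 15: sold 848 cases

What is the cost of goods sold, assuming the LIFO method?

Feb 15, 848 sold [LIFO — newest first]: 248 @ $15.75 + 222 @ $17.75 + 300 @ $18.25 + 78 @ $13.30 = $14,358.90
Ending inventory: 174 @ $13.30 = $2,314.20

COGS = $14,358.90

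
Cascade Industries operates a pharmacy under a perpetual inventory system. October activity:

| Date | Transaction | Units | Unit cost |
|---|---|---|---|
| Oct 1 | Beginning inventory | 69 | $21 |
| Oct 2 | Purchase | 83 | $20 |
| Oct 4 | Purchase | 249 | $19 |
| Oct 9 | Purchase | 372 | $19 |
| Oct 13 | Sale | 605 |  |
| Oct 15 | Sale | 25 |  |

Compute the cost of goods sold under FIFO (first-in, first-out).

COGS = $12,191

Oct 13, 605 sold [FIFO — oldest first]: 69 @ $21 + 83 @ $20 + 249 @ $19 + 204 @ $19 = $11,716
Oct 15, 25 sold [FIFO — oldest first]: 25 @ $19 = $475
Total COGS = $11,716 + $475 = $12,191
Ending inventory: 143 @ $19 = $2,717
Check: goods available $14,908 = COGS $12,191 + ending $2,717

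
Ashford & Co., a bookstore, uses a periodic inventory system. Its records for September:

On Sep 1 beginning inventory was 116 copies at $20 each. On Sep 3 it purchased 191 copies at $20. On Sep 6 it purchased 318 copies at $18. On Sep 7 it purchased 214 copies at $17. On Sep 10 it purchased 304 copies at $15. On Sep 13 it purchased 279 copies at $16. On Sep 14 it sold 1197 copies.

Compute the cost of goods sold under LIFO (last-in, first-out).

COGS = $20,026

Sep 14, 1197 sold [LIFO — newest first]: 279 @ $16 + 304 @ $15 + 214 @ $17 + 318 @ $18 + 82 @ $20 = $20,026
Ending inventory: 116 @ $20 + 109 @ $20 = $4,500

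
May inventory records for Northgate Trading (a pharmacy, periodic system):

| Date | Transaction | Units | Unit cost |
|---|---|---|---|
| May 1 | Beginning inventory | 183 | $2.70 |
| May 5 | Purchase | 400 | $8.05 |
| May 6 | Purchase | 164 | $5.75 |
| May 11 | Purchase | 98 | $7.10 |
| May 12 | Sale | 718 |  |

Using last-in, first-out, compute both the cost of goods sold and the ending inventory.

COGS = $5,010.00; ending inventory = $342.90

May 12, 718 sold [LIFO — newest first]: 98 @ $7.10 + 164 @ $5.75 + 400 @ $8.05 + 56 @ $2.70 = $5,010.00
Ending inventory: 127 @ $2.70 = $342.90
Check: goods available $5,352.90 = COGS $5,010.00 + ending $342.90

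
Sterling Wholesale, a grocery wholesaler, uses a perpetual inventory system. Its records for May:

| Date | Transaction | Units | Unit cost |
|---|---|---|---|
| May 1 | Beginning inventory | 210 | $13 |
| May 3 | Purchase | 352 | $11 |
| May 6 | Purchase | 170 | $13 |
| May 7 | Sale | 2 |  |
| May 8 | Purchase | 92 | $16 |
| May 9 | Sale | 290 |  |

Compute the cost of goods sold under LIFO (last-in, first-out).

COGS = $4,012

May 7, 2 sold [LIFO — newest first]: 2 @ $13 = $26
May 9, 290 sold [LIFO — newest first]: 92 @ $16 + 168 @ $13 + 30 @ $11 = $3,986
Total COGS = $26 + $3,986 = $4,012
Ending inventory: 210 @ $13 + 322 @ $11 = $6,272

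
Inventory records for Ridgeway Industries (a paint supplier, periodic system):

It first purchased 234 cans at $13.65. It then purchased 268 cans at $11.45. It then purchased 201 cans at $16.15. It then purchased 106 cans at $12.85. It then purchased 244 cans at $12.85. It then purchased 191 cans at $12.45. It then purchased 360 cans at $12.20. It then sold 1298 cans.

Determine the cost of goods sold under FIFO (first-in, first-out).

Sale 1 (1298) [FIFO — oldest first]: 234 @ $13.65 + 268 @ $11.45 + 201 @ $16.15 + 106 @ $12.85 + 244 @ $12.85 + 191 @ $12.45 + 54 @ $12.20 = $17,043.10
Ending inventory: 306 @ $12.20 = $3,733.20
Check: goods available $20,776.30 = COGS $17,043.10 + ending $3,733.20

COGS = $17,043.10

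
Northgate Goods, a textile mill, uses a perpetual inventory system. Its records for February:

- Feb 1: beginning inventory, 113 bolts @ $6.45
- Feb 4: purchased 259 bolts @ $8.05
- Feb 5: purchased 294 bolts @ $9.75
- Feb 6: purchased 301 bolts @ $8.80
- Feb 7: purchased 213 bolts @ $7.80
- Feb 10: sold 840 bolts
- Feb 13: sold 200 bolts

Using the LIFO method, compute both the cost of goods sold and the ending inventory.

COGS = $9,044.30; ending inventory = $946.20

Feb 10, 840 sold [LIFO — newest first]: 213 @ $7.80 + 301 @ $8.80 + 294 @ $9.75 + 32 @ $8.05 = $7,434.30
Feb 13, 200 sold [LIFO — newest first]: 200 @ $8.05 = $1,610.00
Total COGS = $7,434.30 + $1,610.00 = $9,044.30
Ending inventory: 113 @ $6.45 + 27 @ $8.05 = $946.20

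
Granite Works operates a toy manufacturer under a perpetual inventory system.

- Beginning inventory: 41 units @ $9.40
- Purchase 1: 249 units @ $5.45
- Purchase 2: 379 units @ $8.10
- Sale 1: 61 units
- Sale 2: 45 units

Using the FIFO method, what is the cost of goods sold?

Sale 1 (61) [FIFO — oldest first]: 41 @ $9.40 + 20 @ $5.45 = $494.40
Sale 2 (45) [FIFO — oldest first]: 45 @ $5.45 = $245.25
Total COGS = $494.40 + $245.25 = $739.65
Ending inventory: 184 @ $5.45 + 379 @ $8.10 = $4,072.70

COGS = $739.65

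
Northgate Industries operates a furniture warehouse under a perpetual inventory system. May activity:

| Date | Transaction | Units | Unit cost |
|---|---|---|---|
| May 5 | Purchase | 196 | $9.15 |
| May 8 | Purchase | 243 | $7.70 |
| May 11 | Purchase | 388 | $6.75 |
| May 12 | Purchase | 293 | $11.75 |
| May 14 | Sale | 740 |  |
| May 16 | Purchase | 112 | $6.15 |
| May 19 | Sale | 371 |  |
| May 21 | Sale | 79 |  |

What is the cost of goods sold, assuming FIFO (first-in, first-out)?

COGS = $10,156.75

May 14, 740 sold [FIFO — oldest first]: 196 @ $9.15 + 243 @ $7.70 + 301 @ $6.75 = $5,696.25
May 19, 371 sold [FIFO — oldest first]: 87 @ $6.75 + 284 @ $11.75 = $3,924.25
May 21, 79 sold [FIFO — oldest first]: 9 @ $11.75 + 70 @ $6.15 = $536.25
Total COGS = $5,696.25 + $3,924.25 + $536.25 = $10,156.75
Ending inventory: 42 @ $6.15 = $258.30
Check: goods available $10,415.05 = COGS $10,156.75 + ending $258.30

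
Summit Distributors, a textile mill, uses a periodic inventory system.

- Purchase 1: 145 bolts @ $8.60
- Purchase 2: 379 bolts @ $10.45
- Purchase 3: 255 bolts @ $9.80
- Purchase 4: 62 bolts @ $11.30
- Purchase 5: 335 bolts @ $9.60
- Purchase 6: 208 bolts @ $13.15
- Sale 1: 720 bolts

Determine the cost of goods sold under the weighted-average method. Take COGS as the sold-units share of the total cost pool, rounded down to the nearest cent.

COGS = $7,469.66

Sale 1, sell 720: 720/1384 × $14,358.35 → $7,469.66
Ending inventory (cost pool remaining) = $6,888.69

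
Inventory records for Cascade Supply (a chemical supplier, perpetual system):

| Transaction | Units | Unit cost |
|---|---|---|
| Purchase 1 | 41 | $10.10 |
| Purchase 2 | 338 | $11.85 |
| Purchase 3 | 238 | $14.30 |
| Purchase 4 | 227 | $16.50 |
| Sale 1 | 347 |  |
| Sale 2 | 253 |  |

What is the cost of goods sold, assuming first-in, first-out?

Sale 1 (347) [FIFO — oldest first]: 41 @ $10.10 + 306 @ $11.85 = $4,040.20
Sale 2 (253) [FIFO — oldest first]: 32 @ $11.85 + 221 @ $14.30 = $3,539.50
Total COGS = $4,040.20 + $3,539.50 = $7,579.70
Ending inventory: 17 @ $14.30 + 227 @ $16.50 = $3,988.60
Check: goods available $11,568.30 = COGS $7,579.70 + ending $3,988.60

COGS = $7,579.70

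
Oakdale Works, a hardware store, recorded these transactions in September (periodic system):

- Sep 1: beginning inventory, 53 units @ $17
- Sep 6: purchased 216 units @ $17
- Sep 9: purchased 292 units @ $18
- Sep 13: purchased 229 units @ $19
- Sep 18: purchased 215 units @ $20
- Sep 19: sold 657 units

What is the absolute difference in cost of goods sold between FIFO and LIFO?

$832

FIFO COGS: 53 @ $17 + 216 @ $17 + 292 @ $18 + 96 @ $19 = $11,653
LIFO COGS: 215 @ $20 + 229 @ $19 + 213 @ $18 = $12,485
Difference = |$11,653 − $12,485| = $832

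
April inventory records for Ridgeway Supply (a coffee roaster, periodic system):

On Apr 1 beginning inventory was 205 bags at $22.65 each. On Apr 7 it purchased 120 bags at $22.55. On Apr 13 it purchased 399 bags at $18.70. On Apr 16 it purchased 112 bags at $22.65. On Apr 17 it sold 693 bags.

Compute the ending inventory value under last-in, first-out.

Ending inventory = $3,238.95

Apr 17, 693 sold [LIFO — newest first]: 112 @ $22.65 + 399 @ $18.70 + 120 @ $22.55 + 62 @ $22.65 = $14,108.40
Ending inventory: 143 @ $22.65 = $3,238.95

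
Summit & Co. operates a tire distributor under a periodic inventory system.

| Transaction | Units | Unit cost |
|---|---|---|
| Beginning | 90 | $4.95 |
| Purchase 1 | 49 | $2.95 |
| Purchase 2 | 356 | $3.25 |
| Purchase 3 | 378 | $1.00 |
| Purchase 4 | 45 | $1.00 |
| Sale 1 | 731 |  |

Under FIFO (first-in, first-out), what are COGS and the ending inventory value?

Sale 1 (731) [FIFO — oldest first]: 90 @ $4.95 + 49 @ $2.95 + 356 @ $3.25 + 236 @ $1.00 = $1,983.05
Ending inventory: 142 @ $1.00 + 45 @ $1.00 = $187.00
Check: goods available $2,170.05 = COGS $1,983.05 + ending $187.00

COGS = $1,983.05; ending inventory = $187.00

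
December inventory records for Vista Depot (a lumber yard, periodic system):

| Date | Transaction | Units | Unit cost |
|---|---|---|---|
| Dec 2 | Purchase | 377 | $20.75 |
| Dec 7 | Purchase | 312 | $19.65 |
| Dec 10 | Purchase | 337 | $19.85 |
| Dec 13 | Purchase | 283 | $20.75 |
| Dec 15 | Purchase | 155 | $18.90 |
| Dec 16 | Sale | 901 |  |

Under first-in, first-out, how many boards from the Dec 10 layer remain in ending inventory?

Dec 16, 901 sold [FIFO — oldest first]: 377 @ $20.75 + 312 @ $19.65 + 212 @ $19.85 = $18,161.75
Ending inventory: 125 @ $19.85 + 283 @ $20.75 + 155 @ $18.90 = $11,283.00
Check: goods available $29,444.75 = COGS $18,161.75 + ending $11,283.00

125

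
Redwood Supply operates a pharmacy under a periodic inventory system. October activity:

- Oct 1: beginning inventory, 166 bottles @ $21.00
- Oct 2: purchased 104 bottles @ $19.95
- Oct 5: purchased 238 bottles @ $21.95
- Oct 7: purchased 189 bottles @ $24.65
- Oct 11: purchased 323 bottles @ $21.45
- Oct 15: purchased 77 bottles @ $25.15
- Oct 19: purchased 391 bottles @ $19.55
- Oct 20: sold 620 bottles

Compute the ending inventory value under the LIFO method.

Oct 20, 620 sold [LIFO — newest first]: 391 @ $19.55 + 77 @ $25.15 + 152 @ $21.45 = $12,841.00
Ending inventory: 166 @ $21.00 + 104 @ $19.95 + 238 @ $21.95 + 189 @ $24.65 + 171 @ $21.45 = $19,111.70
Check: goods available $31,952.70 = COGS $12,841.00 + ending $19,111.70

Ending inventory = $19,111.70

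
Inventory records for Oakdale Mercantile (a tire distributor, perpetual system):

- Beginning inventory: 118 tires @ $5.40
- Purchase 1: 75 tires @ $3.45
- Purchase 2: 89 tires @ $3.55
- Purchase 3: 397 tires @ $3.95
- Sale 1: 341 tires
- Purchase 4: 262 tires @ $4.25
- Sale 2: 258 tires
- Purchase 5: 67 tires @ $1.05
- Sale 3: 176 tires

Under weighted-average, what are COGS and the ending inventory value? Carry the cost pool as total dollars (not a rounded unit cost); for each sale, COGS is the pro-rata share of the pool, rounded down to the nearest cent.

COGS = $3,112.86; ending inventory = $851.04

After Beginning: 118 on hand, pool $637.20 (≈ $5.4000 each)
After Purchase 1: 193 on hand, pool $895.95 (≈ $4.6422 each)
After Purchase 2: 282 on hand, pool $1,211.90 (≈ $4.2975 each)
After Purchase 3: 679 on hand, pool $2,780.05 (≈ $4.0943 each)
Sale 1, sell 341: 341/679 × $2,780.05 → $1,396.16
After Purchase 4: 600 on hand, pool $2,497.39 (≈ $4.1623 each)
Sale 2, sell 258: 258/600 × $2,497.39 → $1,073.87
After Purchase 5: 409 on hand, pool $1,493.87 (≈ $3.6525 each)
Sale 3, sell 176: 176/409 × $1,493.87 → $642.83
Total COGS = $1,396.16 + $1,073.87 + $642.83 = $3,112.86
Ending inventory (cost pool remaining) = $851.04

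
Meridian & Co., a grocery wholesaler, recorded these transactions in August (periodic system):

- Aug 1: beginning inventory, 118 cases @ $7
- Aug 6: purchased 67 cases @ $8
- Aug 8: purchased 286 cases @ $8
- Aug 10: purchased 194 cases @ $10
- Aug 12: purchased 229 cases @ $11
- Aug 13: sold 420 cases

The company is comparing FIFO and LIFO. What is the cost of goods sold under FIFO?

COGS = $3,242

FIFO COGS: 118 @ $7 + 67 @ $8 + 235 @ $8 = $3,242
LIFO COGS: 229 @ $11 + 191 @ $10 = $4,429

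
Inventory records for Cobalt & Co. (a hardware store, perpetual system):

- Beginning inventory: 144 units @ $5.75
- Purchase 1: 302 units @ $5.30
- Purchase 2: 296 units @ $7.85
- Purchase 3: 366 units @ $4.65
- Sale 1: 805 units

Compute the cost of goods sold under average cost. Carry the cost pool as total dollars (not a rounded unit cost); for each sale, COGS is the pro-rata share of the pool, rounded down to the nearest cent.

COGS = $4,689.12

After Beginning: 144 on hand, pool $828.00 (≈ $5.7500 each)
After Purchase 1: 446 on hand, pool $2,428.60 (≈ $5.4453 each)
After Purchase 2: 742 on hand, pool $4,752.20 (≈ $6.4046 each)
After Purchase 3: 1108 on hand, pool $6,454.10 (≈ $5.8250 each)
Sale 1, sell 805: 805/1108 × $6,454.10 → $4,689.12
Ending inventory (cost pool remaining) = $1,764.98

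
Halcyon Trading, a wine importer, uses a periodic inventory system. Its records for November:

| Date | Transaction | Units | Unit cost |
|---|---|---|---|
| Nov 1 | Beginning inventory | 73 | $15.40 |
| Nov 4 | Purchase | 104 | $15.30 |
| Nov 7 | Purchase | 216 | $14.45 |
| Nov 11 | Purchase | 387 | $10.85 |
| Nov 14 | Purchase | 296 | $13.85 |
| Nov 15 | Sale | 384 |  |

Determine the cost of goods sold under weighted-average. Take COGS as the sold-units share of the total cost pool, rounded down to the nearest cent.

COGS = $5,044.51

Nov 15, sell 384: 384/1076 × $14,135.15 → $5,044.51
Ending inventory (cost pool remaining) = $9,090.64
Check: goods available $14,135.15 = COGS $5,044.51 + ending $9,090.64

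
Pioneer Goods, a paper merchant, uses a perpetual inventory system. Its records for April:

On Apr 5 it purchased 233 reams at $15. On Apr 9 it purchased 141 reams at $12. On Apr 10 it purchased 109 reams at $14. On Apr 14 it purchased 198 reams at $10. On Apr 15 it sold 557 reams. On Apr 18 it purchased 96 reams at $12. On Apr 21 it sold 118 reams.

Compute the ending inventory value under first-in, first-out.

Ending inventory = $1,212

Apr 15, 557 sold [FIFO — oldest first]: 233 @ $15 + 141 @ $12 + 109 @ $14 + 74 @ $10 = $7,453
Apr 21, 118 sold [FIFO — oldest first]: 118 @ $10 = $1,180
Total COGS = $7,453 + $1,180 = $8,633
Ending inventory: 6 @ $10 + 96 @ $12 = $1,212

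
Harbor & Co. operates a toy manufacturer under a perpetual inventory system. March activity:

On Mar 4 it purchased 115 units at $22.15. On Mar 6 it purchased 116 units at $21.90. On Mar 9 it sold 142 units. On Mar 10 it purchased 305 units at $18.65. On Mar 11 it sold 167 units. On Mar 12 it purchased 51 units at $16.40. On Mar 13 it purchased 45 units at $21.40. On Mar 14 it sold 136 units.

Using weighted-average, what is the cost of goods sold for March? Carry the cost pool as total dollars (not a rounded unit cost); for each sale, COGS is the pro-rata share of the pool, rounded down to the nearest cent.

COGS = $8,982.35

After Mar 4: 115 on hand, pool $2,547.25 (≈ $22.1500 each)
After Mar 6: 231 on hand, pool $5,087.65 (≈ $22.0245 each)
Mar 9, sell 142: 142/231 × $5,087.65 → $3,127.47
After Mar 10: 394 on hand, pool $7,648.43 (≈ $19.4123 each)
Mar 11, sell 167: 167/394 × $7,648.43 → $3,241.84
After Mar 12: 278 on hand, pool $5,242.99 (≈ $18.8597 each)
After Mar 13: 323 on hand, pool $6,205.99 (≈ $19.2136 each)
Mar 14, sell 136: 136/323 × $6,205.99 → $2,613.04
Total COGS = $3,127.47 + $3,241.84 + $2,613.04 = $8,982.35
Ending inventory (cost pool remaining) = $3,592.95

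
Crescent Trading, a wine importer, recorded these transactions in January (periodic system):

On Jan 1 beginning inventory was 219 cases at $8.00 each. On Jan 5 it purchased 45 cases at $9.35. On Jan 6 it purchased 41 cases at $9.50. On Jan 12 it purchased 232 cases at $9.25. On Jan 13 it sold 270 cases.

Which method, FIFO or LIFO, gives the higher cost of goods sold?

FIFO COGS: 219 @ $8.00 + 45 @ $9.35 + 6 @ $9.50 = $2,229.75
LIFO COGS: 232 @ $9.25 + 38 @ $9.50 = $2,507.00

LIFO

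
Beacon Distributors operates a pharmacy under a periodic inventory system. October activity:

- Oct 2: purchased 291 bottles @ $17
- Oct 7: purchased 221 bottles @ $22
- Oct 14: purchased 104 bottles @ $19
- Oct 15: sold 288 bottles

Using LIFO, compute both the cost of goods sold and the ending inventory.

Oct 15, 288 sold [LIFO — newest first]: 104 @ $19 + 184 @ $22 = $6,024
Ending inventory: 291 @ $17 + 37 @ $22 = $5,761
Check: goods available $11,785 = COGS $6,024 + ending $5,761

COGS = $6,024; ending inventory = $5,761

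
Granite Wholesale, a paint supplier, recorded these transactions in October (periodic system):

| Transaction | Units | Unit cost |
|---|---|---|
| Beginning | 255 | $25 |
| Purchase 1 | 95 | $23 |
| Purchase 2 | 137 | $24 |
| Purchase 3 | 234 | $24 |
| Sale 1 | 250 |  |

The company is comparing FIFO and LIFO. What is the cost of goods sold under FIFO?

COGS = $6,250

FIFO COGS: 250 @ $25 = $6,250
LIFO COGS: 234 @ $24 + 16 @ $24 = $6,000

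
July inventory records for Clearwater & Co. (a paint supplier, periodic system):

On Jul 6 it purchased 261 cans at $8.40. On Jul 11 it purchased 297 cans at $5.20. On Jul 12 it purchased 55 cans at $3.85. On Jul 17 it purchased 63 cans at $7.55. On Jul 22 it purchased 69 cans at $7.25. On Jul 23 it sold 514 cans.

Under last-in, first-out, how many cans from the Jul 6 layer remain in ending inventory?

231

Jul 23, 514 sold [LIFO — newest first]: 69 @ $7.25 + 63 @ $7.55 + 55 @ $3.85 + 297 @ $5.20 + 30 @ $8.40 = $2,984.05
Ending inventory: 231 @ $8.40 = $1,940.40
Check: goods available $4,924.45 = COGS $2,984.05 + ending $1,940.40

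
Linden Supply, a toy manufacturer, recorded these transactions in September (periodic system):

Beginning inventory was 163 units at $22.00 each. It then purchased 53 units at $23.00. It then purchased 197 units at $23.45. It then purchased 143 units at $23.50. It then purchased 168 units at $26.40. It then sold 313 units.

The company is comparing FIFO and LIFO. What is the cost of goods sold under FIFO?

COGS = $7,079.65

FIFO COGS: 163 @ $22.00 + 53 @ $23.00 + 97 @ $23.45 = $7,079.65
LIFO COGS: 168 @ $26.40 + 143 @ $23.50 + 2 @ $23.45 = $7,842.60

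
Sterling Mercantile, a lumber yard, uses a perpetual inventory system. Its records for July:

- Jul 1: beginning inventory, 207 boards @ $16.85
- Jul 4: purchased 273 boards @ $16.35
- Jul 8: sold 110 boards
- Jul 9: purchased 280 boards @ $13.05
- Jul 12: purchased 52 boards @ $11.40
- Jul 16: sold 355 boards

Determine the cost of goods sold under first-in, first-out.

Jul 8, 110 sold [FIFO — oldest first]: 110 @ $16.85 = $1,853.50
Jul 16, 355 sold [FIFO — oldest first]: 97 @ $16.85 + 258 @ $16.35 = $5,852.75
Total COGS = $1,853.50 + $5,852.75 = $7,706.25
Ending inventory: 15 @ $16.35 + 280 @ $13.05 + 52 @ $11.40 = $4,492.05

COGS = $7,706.25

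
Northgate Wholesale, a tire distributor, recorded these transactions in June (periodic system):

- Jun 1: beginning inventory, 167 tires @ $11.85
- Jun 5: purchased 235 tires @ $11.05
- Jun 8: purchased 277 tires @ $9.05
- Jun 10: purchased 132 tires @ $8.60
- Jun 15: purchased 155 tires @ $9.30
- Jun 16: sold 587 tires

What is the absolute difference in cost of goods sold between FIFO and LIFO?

$912.25

FIFO COGS: 167 @ $11.85 + 235 @ $11.05 + 185 @ $9.05 = $6,249.95
LIFO COGS: 155 @ $9.30 + 132 @ $8.60 + 277 @ $9.05 + 23 @ $11.05 = $5,337.70
Difference = |$6,249.95 − $5,337.70| = $912.25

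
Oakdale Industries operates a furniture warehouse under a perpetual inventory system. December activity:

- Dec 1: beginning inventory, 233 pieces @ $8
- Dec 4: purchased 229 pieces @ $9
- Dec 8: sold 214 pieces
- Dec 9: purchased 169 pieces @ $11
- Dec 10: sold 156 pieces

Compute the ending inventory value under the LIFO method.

Dec 8, 214 sold [LIFO — newest first]: 214 @ $9 = $1,926
Dec 10, 156 sold [LIFO — newest first]: 156 @ $11 = $1,716
Total COGS = $1,926 + $1,716 = $3,642
Ending inventory: 233 @ $8 + 15 @ $9 + 13 @ $11 = $2,142
Check: goods available $5,784 = COGS $3,642 + ending $2,142

Ending inventory = $2,142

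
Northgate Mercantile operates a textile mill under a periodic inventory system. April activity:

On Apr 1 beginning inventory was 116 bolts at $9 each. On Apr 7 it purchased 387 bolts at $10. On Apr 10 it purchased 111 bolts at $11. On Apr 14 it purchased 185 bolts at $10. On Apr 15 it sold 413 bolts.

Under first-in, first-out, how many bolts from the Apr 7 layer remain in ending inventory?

90

Apr 15, 413 sold [FIFO — oldest first]: 116 @ $9 + 297 @ $10 = $4,014
Ending inventory: 90 @ $10 + 111 @ $11 + 185 @ $10 = $3,971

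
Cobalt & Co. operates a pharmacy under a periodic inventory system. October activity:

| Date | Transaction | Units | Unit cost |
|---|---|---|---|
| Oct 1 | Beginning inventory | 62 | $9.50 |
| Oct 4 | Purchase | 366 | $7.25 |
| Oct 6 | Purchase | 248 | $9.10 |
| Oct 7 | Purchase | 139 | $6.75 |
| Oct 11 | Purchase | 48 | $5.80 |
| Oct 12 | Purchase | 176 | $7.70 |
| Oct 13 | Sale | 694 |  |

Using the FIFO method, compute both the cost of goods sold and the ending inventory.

Oct 13, 694 sold [FIFO — oldest first]: 62 @ $9.50 + 366 @ $7.25 + 248 @ $9.10 + 18 @ $6.75 = $5,620.80
Ending inventory: 121 @ $6.75 + 48 @ $5.80 + 176 @ $7.70 = $2,450.35

COGS = $5,620.80; ending inventory = $2,450.35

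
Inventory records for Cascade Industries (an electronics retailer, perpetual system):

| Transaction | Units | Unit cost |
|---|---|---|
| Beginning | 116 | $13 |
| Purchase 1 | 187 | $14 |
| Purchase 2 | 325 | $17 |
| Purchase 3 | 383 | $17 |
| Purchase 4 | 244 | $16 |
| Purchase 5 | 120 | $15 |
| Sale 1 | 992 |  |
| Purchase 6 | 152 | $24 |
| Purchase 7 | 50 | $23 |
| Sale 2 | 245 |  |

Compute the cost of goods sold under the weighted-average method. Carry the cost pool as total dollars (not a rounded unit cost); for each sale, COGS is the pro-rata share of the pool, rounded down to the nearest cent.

After Beginning: 116 on hand, pool $1,508.00 (≈ $13.0000 each)
After Purchase 1: 303 on hand, pool $4,126.00 (≈ $13.6172 each)
After Purchase 2: 628 on hand, pool $9,651.00 (≈ $15.3678 each)
After Purchase 3: 1011 on hand, pool $16,162.00 (≈ $15.9862 each)
After Purchase 4: 1255 on hand, pool $20,066.00 (≈ $15.9888 each)
After Purchase 5: 1375 on hand, pool $21,866.00 (≈ $15.9025 each)
Sale 1, sell 992: 992/1375 × $21,866.00 → $15,775.32
After Purchase 6: 535 on hand, pool $9,738.68 (≈ $18.2031 each)
After Purchase 7: 585 on hand, pool $10,888.68 (≈ $18.6131 each)
Sale 2, sell 245: 245/585 × $10,888.68 → $4,560.21
Total COGS = $15,775.32 + $4,560.21 = $20,335.53
Ending inventory (cost pool remaining) = $6,328.47

COGS = $20,335.53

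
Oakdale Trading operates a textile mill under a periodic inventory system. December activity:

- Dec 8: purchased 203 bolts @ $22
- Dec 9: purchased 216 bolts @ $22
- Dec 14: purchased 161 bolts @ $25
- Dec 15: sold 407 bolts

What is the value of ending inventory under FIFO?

Dec 15, 407 sold [FIFO — oldest first]: 203 @ $22 + 204 @ $22 = $8,954
Ending inventory: 12 @ $22 + 161 @ $25 = $4,289

Ending inventory = $4,289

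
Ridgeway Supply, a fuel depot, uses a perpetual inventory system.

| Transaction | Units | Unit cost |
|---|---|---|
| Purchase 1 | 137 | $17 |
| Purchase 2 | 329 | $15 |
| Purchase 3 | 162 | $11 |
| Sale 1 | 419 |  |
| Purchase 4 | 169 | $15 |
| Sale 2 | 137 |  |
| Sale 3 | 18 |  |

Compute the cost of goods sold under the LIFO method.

Sale 1 (419) [LIFO — newest first]: 162 @ $11 + 257 @ $15 = $5,637
Sale 2 (137) [LIFO — newest first]: 137 @ $15 = $2,055
Sale 3 (18) [LIFO — newest first]: 18 @ $15 = $270
Total COGS = $5,637 + $2,055 + $270 = $7,962
Ending inventory: 137 @ $17 + 72 @ $15 + 14 @ $15 = $3,619

COGS = $7,962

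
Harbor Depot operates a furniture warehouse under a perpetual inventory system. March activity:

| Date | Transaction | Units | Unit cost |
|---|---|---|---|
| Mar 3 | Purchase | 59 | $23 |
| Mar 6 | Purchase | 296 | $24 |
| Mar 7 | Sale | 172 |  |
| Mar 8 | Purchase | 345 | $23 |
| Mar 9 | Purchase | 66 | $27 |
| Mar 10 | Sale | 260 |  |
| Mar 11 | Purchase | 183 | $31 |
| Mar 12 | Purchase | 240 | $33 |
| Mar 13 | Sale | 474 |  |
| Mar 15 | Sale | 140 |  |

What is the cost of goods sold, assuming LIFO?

Mar 7, 172 sold [LIFO — newest first]: 172 @ $24 = $4,128
Mar 10, 260 sold [LIFO — newest first]: 66 @ $27 + 194 @ $23 = $6,244
Mar 13, 474 sold [LIFO — newest first]: 240 @ $33 + 183 @ $31 + 51 @ $23 = $14,766
Mar 15, 140 sold [LIFO — newest first]: 100 @ $23 + 40 @ $24 = $3,260
Total COGS = $4,128 + $6,244 + $14,766 + $3,260 = $28,398
Ending inventory: 59 @ $23 + 84 @ $24 = $3,373

COGS = $28,398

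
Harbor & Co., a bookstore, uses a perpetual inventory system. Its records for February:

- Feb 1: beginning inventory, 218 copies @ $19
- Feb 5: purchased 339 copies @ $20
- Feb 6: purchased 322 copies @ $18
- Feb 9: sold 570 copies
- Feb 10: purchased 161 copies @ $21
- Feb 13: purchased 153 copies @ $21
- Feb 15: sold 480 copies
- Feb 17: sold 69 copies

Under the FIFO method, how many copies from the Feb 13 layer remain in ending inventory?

74

Feb 9, 570 sold [FIFO — oldest first]: 218 @ $19 + 339 @ $20 + 13 @ $18 = $11,156
Feb 15, 480 sold [FIFO — oldest first]: 309 @ $18 + 161 @ $21 + 10 @ $21 = $9,153
Feb 17, 69 sold [FIFO — oldest first]: 69 @ $21 = $1,449
Total COGS = $11,156 + $9,153 + $1,449 = $21,758
Ending inventory: 74 @ $21 = $1,554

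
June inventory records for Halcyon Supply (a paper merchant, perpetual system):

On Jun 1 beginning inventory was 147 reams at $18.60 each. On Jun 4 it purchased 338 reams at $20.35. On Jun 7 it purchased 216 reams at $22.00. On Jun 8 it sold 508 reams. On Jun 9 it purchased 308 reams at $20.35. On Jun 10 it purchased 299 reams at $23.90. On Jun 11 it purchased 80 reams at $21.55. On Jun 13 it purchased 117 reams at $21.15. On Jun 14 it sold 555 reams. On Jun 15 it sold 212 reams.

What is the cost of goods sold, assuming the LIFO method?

COGS = $27,553.70

Jun 8, 508 sold [LIFO — newest first]: 216 @ $22.00 + 292 @ $20.35 = $10,694.20
Jun 14, 555 sold [LIFO — newest first]: 117 @ $21.15 + 80 @ $21.55 + 299 @ $23.90 + 59 @ $20.35 = $12,545.30
Jun 15, 212 sold [LIFO — newest first]: 212 @ $20.35 = $4,314.20
Total COGS = $10,694.20 + $12,545.30 + $4,314.20 = $27,553.70
Ending inventory: 147 @ $18.60 + 46 @ $20.35 + 37 @ $20.35 = $4,423.25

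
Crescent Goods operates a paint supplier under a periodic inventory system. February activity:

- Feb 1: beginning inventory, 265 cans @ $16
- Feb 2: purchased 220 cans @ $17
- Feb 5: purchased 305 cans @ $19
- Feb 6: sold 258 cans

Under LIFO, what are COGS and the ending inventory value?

COGS = $4,902; ending inventory = $8,873

Feb 6, 258 sold [LIFO — newest first]: 258 @ $19 = $4,902
Ending inventory: 265 @ $16 + 220 @ $17 + 47 @ $19 = $8,873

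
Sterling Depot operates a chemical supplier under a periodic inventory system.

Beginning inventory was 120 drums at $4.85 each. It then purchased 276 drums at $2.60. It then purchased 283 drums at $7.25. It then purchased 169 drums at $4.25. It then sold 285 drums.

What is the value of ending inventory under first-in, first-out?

Sale 1 (285) [FIFO — oldest first]: 120 @ $4.85 + 165 @ $2.60 = $1,011.00
Ending inventory: 111 @ $2.60 + 283 @ $7.25 + 169 @ $4.25 = $3,058.60

Ending inventory = $3,058.60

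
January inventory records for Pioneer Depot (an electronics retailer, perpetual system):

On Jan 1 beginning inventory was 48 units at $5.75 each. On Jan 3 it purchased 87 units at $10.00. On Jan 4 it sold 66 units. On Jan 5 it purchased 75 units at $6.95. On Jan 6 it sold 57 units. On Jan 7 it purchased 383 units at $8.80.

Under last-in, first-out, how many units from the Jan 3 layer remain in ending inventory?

Jan 4, 66 sold [LIFO — newest first]: 66 @ $10.00 = $660.00
Jan 6, 57 sold [LIFO — newest first]: 57 @ $6.95 = $396.15
Total COGS = $660.00 + $396.15 = $1,056.15
Ending inventory: 48 @ $5.75 + 21 @ $10.00 + 18 @ $6.95 + 383 @ $8.80 = $3,981.50

21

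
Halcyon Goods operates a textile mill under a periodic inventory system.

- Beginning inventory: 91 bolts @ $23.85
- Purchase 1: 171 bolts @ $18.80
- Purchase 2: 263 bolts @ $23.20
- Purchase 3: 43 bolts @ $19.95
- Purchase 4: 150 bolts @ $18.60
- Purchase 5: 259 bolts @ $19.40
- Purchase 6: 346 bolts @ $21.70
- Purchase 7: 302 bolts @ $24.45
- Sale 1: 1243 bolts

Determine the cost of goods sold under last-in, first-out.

Sale 1 (1243) [LIFO — newest first]: 302 @ $24.45 + 346 @ $21.70 + 259 @ $19.40 + 150 @ $18.60 + 43 @ $19.95 + 143 @ $23.20 = $26,882.15
Ending inventory: 91 @ $23.85 + 171 @ $18.80 + 120 @ $23.20 = $8,169.15

COGS = $26,882.15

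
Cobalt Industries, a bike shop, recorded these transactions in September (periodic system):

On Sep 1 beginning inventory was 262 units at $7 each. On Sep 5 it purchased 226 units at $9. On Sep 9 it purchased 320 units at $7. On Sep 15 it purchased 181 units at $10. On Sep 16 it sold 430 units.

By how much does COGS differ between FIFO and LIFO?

FIFO COGS: 262 @ $7 + 168 @ $9 = $3,346
LIFO COGS: 181 @ $10 + 249 @ $7 = $3,553
Difference = |$3,346 − $3,553| = $207

$207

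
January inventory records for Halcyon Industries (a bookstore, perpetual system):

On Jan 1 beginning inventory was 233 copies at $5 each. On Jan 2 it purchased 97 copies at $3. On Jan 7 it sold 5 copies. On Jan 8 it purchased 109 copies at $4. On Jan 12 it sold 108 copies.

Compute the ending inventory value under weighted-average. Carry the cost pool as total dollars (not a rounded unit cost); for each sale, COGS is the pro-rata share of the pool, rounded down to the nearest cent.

Ending inventory = $1,404.61

After Jan 1: 233 on hand, pool $1,165.00 (≈ $5.0000 each)
After Jan 2: 330 on hand, pool $1,456.00 (≈ $4.4121 each)
Jan 7, sell 5: 5/330 × $1,456.00 → $22.06
After Jan 8: 434 on hand, pool $1,869.94 (≈ $4.3086 each)
Jan 12, sell 108: 108/434 × $1,869.94 → $465.33
Total COGS = $22.06 + $465.33 = $487.39
Ending inventory (cost pool remaining) = $1,404.61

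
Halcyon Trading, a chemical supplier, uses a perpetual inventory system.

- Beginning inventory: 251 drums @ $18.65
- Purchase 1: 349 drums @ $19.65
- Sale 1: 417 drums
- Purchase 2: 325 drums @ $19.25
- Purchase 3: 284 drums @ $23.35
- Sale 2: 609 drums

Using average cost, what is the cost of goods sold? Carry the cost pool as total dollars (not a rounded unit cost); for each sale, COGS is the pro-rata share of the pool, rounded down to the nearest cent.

After Beginning: 251 on hand, pool $4,681.15 (≈ $18.6500 each)
After Purchase 1: 600 on hand, pool $11,539.00 (≈ $19.2317 each)
Sale 1, sell 417: 417/600 × $11,539.00 → $8,019.60
After Purchase 2: 508 on hand, pool $9,775.65 (≈ $19.2434 each)
After Purchase 3: 792 on hand, pool $16,407.05 (≈ $20.7160 each)
Sale 2, sell 609: 609/792 × $16,407.05 → $12,616.02
Total COGS = $8,019.60 + $12,616.02 = $20,635.62
Ending inventory (cost pool remaining) = $3,791.03
Check: goods available $24,426.65 = COGS $20,635.62 + ending $3,791.03

COGS = $20,635.62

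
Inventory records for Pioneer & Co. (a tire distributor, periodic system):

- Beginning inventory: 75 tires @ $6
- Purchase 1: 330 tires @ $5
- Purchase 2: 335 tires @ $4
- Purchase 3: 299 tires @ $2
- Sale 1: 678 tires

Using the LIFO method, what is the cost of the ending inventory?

Sale 1 (678) [LIFO — newest first]: 299 @ $2 + 335 @ $4 + 44 @ $5 = $2,158
Ending inventory: 75 @ $6 + 286 @ $5 = $1,880

Ending inventory = $1,880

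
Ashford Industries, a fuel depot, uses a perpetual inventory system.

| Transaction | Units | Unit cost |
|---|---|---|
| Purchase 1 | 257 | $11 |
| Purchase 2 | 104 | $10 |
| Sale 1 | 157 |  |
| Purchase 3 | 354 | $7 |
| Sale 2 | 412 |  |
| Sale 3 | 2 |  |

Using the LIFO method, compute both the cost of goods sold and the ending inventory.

COGS = $4,761; ending inventory = $1,584

Sale 1 (157) [LIFO — newest first]: 104 @ $10 + 53 @ $11 = $1,623
Sale 2 (412) [LIFO — newest first]: 354 @ $7 + 58 @ $11 = $3,116
Sale 3 (2) [LIFO — newest first]: 2 @ $11 = $22
Total COGS = $1,623 + $3,116 + $22 = $4,761
Ending inventory: 144 @ $11 = $1,584
Check: goods available $6,345 = COGS $4,761 + ending $1,584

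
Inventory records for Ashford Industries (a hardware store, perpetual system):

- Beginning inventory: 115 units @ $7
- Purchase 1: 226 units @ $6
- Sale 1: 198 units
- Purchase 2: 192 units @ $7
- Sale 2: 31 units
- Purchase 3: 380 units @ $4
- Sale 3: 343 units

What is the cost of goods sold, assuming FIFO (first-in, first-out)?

COGS = $3,661

Sale 1 (198) [FIFO — oldest first]: 115 @ $7 + 83 @ $6 = $1,303
Sale 2 (31) [FIFO — oldest first]: 31 @ $6 = $186
Sale 3 (343) [FIFO — oldest first]: 112 @ $6 + 192 @ $7 + 39 @ $4 = $2,172
Total COGS = $1,303 + $186 + $2,172 = $3,661
Ending inventory: 341 @ $4 = $1,364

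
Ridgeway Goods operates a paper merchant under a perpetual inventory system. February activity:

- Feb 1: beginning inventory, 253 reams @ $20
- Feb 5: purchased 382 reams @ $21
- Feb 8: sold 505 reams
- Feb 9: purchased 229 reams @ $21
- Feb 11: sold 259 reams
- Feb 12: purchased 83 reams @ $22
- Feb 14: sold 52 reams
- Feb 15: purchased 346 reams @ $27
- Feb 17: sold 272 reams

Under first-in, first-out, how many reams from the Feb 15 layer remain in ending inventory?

205

Feb 8, 505 sold [FIFO — oldest first]: 253 @ $20 + 252 @ $21 = $10,352
Feb 11, 259 sold [FIFO — oldest first]: 130 @ $21 + 129 @ $21 = $5,439
Feb 14, 52 sold [FIFO — oldest first]: 52 @ $21 = $1,092
Feb 17, 272 sold [FIFO — oldest first]: 48 @ $21 + 83 @ $22 + 141 @ $27 = $6,641
Total COGS = $10,352 + $5,439 + $1,092 + $6,641 = $23,524
Ending inventory: 205 @ $27 = $5,535
Check: goods available $29,059 = COGS $23,524 + ending $5,535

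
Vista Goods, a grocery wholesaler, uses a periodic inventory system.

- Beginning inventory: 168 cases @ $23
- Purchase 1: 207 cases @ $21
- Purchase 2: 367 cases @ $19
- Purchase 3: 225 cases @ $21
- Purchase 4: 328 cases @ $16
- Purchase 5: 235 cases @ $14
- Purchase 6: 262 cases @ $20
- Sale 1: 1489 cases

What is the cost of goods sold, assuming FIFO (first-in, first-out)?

COGS = $27,873

Sale 1 (1489) [FIFO — oldest first]: 168 @ $23 + 207 @ $21 + 367 @ $19 + 225 @ $21 + 328 @ $16 + 194 @ $14 = $27,873
Ending inventory: 41 @ $14 + 262 @ $20 = $5,814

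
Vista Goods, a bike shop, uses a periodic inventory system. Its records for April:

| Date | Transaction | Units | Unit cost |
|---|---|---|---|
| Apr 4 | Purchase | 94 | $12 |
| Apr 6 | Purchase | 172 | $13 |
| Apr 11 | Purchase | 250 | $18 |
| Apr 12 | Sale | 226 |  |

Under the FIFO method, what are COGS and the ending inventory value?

COGS = $2,844; ending inventory = $5,020

Apr 12, 226 sold [FIFO — oldest first]: 94 @ $12 + 132 @ $13 = $2,844
Ending inventory: 40 @ $13 + 250 @ $18 = $5,020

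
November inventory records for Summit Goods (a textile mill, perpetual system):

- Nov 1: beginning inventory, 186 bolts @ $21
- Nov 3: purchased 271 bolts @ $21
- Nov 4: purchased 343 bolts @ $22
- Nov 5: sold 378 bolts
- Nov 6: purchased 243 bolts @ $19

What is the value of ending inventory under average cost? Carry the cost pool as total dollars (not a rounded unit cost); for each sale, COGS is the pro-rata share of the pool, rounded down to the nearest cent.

Ending inventory = $13,659.94

After Nov 1: 186 on hand, pool $3,906.00 (≈ $21.0000 each)
After Nov 3: 457 on hand, pool $9,597.00 (≈ $21.0000 each)
After Nov 4: 800 on hand, pool $17,143.00 (≈ $21.4288 each)
Nov 5, sell 378: 378/800 × $17,143.00 → $8,100.06
After Nov 6: 665 on hand, pool $13,659.94 (≈ $20.5413 each)
Ending inventory (cost pool remaining) = $13,659.94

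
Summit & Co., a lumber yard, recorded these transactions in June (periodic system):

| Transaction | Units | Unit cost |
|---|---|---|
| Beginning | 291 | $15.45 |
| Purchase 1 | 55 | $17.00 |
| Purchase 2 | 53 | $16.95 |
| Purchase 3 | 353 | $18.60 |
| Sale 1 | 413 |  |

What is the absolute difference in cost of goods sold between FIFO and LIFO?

FIFO COGS: 291 @ $15.45 + 55 @ $17.00 + 53 @ $16.95 + 14 @ $18.60 = $6,589.70
LIFO COGS: 353 @ $18.60 + 53 @ $16.95 + 7 @ $17.00 = $7,583.15
Difference = |$6,589.70 − $7,583.15| = $993.45

$993.45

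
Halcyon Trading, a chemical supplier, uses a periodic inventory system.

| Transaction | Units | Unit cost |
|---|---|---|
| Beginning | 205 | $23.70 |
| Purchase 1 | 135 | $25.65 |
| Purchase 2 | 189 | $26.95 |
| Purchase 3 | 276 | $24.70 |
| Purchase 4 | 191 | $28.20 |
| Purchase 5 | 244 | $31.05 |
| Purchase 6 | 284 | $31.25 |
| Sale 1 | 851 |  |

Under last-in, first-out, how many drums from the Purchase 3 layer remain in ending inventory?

Sale 1 (851) [LIFO — newest first]: 284 @ $31.25 + 244 @ $31.05 + 191 @ $28.20 + 132 @ $24.70 = $25,097.80
Ending inventory: 205 @ $23.70 + 135 @ $25.65 + 189 @ $26.95 + 144 @ $24.70 = $16,971.60

144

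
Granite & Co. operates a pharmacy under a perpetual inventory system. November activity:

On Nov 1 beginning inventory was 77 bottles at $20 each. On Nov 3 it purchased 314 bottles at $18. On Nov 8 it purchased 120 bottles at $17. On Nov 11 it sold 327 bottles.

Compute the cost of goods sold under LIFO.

COGS = $5,766

Nov 11, 327 sold [LIFO — newest first]: 120 @ $17 + 207 @ $18 = $5,766
Ending inventory: 77 @ $20 + 107 @ $18 = $3,466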